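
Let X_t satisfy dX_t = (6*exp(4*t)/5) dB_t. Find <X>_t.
<X>_t = 9*exp(8*t)/50 - 9/50

For an Itô process dX_t = a(t) dt + b(t) dB_t, the quadratic variation is <X>_t = int_0^t b(s)^2 ds (the drift term does not contribute). Here b(s) = 6*exp(4*s)/5, so
  b(s)^2 = 36*exp(8*s)/25.
Integrating from 0 to t:
  <X>_t = int_0^t (36*exp(8*s)/25) ds = 9*exp(8*t)/50 - 9/50.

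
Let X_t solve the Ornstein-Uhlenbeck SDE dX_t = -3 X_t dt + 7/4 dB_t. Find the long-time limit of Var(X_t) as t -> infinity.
lim Var(X_t) = 49/96

The OU SDE dX = -theta X dt + sigma dB admits the integrating factor exp(theta t): d(exp(theta t) X_t) = sigma exp(theta t) dB_t. Integrating from 0 to t gives X_t = x_0 * exp(-theta t) + sigma * int_0^t exp(-theta (t-s)) dB_s for any initial x_0. The Itô integral has variance (by the Itô isometry) sigma^2 * int_0^t exp(-2 theta (t - s)) ds = sigma^2 * (1 - exp(-2 theta t)) / (2 theta), independent of x_0.
With theta = 3, sigma = 7/4:
  Var(X_t) = (7/4)^2 * (1 - exp(-2*3 t)) / (2 * 3) = 49/96 - 49*exp(-6*t)/96.
As t -> infinity, exp(-2*3 t) -> 0, so the stationary variance is sigma^2 / (2 theta) = 49/96.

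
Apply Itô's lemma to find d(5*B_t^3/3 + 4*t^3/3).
d(5*B_t^3/3 + 4*t^3/3) = (5*B_t + 4*t^2) dt + (5*B_t^2) dB_t

Itô's formula for f(t, x): d f(t, B_t) = (f_t + (1/2) f_xx) dt + f_x dB_t. Compute partials of f(t, x) = 4*t^3/3 + 5*x^3/3:
  f_t(t,x)  = 4*t^2
  f_x(t,x)  = 5*x^2
  f_xx(t,x) = 10*x
Assemble drift = f_t + (1/2) f_xx = 4*t^2 + 5*x and diffusion = f_x = 5*x^2. Substituting x = B_t:
  d(5*B_t^3/3 + 4*t^3/3) = (5*B_t + 4*t^2) dt + (5*B_t^2) dB_t.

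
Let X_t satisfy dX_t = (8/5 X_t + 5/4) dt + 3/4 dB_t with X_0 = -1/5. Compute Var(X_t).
Var(X_t) = 45*exp(16*t/5)/256 - 45/256

The variance V(t) = Var(X_t) satisfies V'(t) = 2 a V(t) + c^2 with V(0) = 0 (drift coefficient is linear in X, diffusion is constant). With a = 8/5, c = 3/4, the solution is
  V(t) = (c^2 / (2 a)) * (exp(2 a t) - 1)
       = ((3/4)^2 / (2*(8/5))) * (exp((16/5) t) - 1)
       = 45*exp(16*t/5)/256 - 45/256.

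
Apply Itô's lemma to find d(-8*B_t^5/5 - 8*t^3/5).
d(-8*B_t^5/5 - 8*t^3/5) = (-16*B_t^3 - 24*t^2/5) dt + (-8*B_t^4) dB_t

Itô's formula for f(t, x): d f(t, B_t) = (f_t + (1/2) f_xx) dt + f_x dB_t. Compute partials of f(t, x) = -8*t^3/5 - 8*x^5/5:
  f_t(t,x)  = -24*t^2/5
  f_x(t,x)  = -8*x^4
  f_xx(t,x) = -32*x^3
Assemble drift = f_t + (1/2) f_xx = -24*t^2/5 - 16*x^3 and diffusion = f_x = -8*x^4. Substituting x = B_t:
  d(-8*B_t^5/5 - 8*t^3/5) = (-16*B_t^3 - 24*t^2/5) dt + (-8*B_t^4) dB_t.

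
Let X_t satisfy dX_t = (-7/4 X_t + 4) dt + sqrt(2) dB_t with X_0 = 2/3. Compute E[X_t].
E[X_t] = 16/7 - 34*exp(-7*t/4)/21

Taking expectations and using E[dB_t] = 0, the mean m(t) = E[X_t] satisfies the ODE m'(t) = a m(t) + b with m(0) = x_0. With a = -7/4, b = 4, x_0 = 2/3, the solution is
  m(t) = x_0 * exp(a t) + (b/a) * (exp(a t) - 1)
       = (2/3) * exp((-7/4) t) + (4/(-7/4)) * (exp((-7/4) t) - 1)
       = 16/7 - 34*exp(-7*t/4)/21.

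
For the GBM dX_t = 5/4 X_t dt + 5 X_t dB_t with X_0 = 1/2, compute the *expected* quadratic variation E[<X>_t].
E[<X>_t] = 5*exp(55*t/2)/22 - 5/22

<X>_t = int_0^t (5 * X_s)^2 ds. Taking expectation inside the integral: E[<X>_t] = 5^2 * int_0^t E[X_s^2] ds. For GBM, E[X_s^2] = x_0^2 * exp((2 mu + sigma^2) s). Integrating:
  E[<X>_t] = 5^2 * (1/2)^2 * (exp((2*(5/4) + 5^2) t) - 1) / (2*(5/4) + 5^2)
           = 5^2 * (1/2)^2 * (exp((55/2) t) - 1) / (55/2) = 5*exp(55*t/2)/22 - 5/22.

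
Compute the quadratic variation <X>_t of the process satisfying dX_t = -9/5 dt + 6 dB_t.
<X>_t = 36*t

For an Itô process dX_t = a(t) dt + b(t) dB_t, the quadratic variation is <X>_t = int_0^t b(s)^2 ds (the drift term does not contribute). Here b(s) = 6, so
  b(s)^2 = 36.
Integrating from 0 to t:
  <X>_t = int_0^t (36) ds = 36*t.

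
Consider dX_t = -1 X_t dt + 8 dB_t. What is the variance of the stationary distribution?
lim Var(X_t) = 32

The OU SDE dX = -theta X dt + sigma dB admits the integrating factor exp(theta t): d(exp(theta t) X_t) = sigma exp(theta t) dB_t. Integrating from 0 to t gives X_t = x_0 * exp(-theta t) + sigma * int_0^t exp(-theta (t-s)) dB_s for any initial x_0. The Itô integral has variance (by the Itô isometry) sigma^2 * int_0^t exp(-2 theta (t - s)) ds = sigma^2 * (1 - exp(-2 theta t)) / (2 theta), independent of x_0.
With theta = 1, sigma = 8:
  Var(X_t) = (8)^2 * (1 - exp(-2*1 t)) / (2 * 1) = 32 - 32*exp(-2*t).
As t -> infinity, exp(-2*1 t) -> 0, so the stationary variance is sigma^2 / (2 theta) = 32.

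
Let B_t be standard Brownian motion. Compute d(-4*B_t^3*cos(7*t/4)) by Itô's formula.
d(-4*B_t^3*cos(7*t/4)) = (B_t*(7*B_t^2*sin(7*t/4) - 12*cos(7*t/4))) dt + (-12*B_t^2*cos(7*t/4)) dB_t

Itô's formula for f(t, x): d f(t, B_t) = (f_t + (1/2) f_xx) dt + f_x dB_t. Compute partials of f(t, x) = -4*x^3*cos(7*t/4):
  f_t(t,x)  = 7*x^3*sin(7*t/4)
  f_x(t,x)  = -12*x^2*cos(7*t/4)
  f_xx(t,x) = -24*x*cos(7*t/4)
Assemble drift = f_t + (1/2) f_xx = x*(7*x^2*sin(7*t/4) - 12*cos(7*t/4)) and diffusion = f_x = -12*x^2*cos(7*t/4). Substituting x = B_t:
  d(-4*B_t^3*cos(7*t/4)) = (B_t*(7*B_t^2*sin(7*t/4) - 12*cos(7*t/4))) dt + (-12*B_t^2*cos(7*t/4)) dB_t.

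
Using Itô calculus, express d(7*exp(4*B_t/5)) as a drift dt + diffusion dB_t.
d(7*exp(4*B_t/5)) = (56*exp(4*B_t/5)/25) dt + (28*exp(4*B_t/5)/5) dB_t

Itô's formula for f(B_t) gives d f(B_t) = f'(B_t) dB_t + (1/2) f''(B_t) dt. Compute derivatives of f(x) = 7*exp(4*x/5):
  f'(x)  = 28*exp(4*x/5)/5
  f''(x) = 112*exp(4*x/5)/25
Substitute x = B_t and multiply the f'' term by 1/2:
  drift     = (1/2) * (112*exp(4*x/5)/25) evaluated at B_t = 56*exp(4*B_t/5)/25
  diffusion = (28*exp(4*x/5)/5) evaluated at B_t = 28*exp(4*B_t/5)/5
Therefore d(7*exp(4*B_t/5)) = (56*exp(4*B_t/5)/25) dt + (28*exp(4*B_t/5)/5) dB_t.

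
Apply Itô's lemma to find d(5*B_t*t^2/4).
d(5*B_t*t^2/4) = (5*B_t*t/2) dt + (5*t^2/4) dB_t

Itô's formula for f(t, x): d f(t, B_t) = (f_t + (1/2) f_xx) dt + f_x dB_t. Compute partials of f(t, x) = 5*t^2*x/4:
  f_t(t,x)  = 5*t*x/2
  f_x(t,x)  = 5*t^2/4
  f_xx(t,x) = 0
Assemble drift = f_t + (1/2) f_xx = 5*t*x/2 and diffusion = f_x = 5*t^2/4. Substituting x = B_t:
  d(5*B_t*t^2/4) = (5*B_t*t/2) dt + (5*t^2/4) dB_t.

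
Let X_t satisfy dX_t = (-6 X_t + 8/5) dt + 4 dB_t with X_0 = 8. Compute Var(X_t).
Var(X_t) = 4/3 - 4*exp(-12*t)/3

The variance V(t) = Var(X_t) satisfies V'(t) = 2 a V(t) + c^2 with V(0) = 0 (drift coefficient is linear in X, diffusion is constant). With a = -6, c = 4, the solution is
  V(t) = (c^2 / (2 a)) * (exp(2 a t) - 1)
       = (4^2 / (2*(-6))) * (exp((-12) t) - 1)
       = 4/3 - 4*exp(-12*t)/3.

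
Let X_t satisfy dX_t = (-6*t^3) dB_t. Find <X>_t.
<X>_t = 36*t^7/7

For an Itô process dX_t = a(t) dt + b(t) dB_t, the quadratic variation is <X>_t = int_0^t b(s)^2 ds (the drift term does not contribute). Here b(s) = -6*s^3, so
  b(s)^2 = 36*s^6.
Integrating from 0 to t:
  <X>_t = int_0^t (36*s^6) ds = 36*t^7/7.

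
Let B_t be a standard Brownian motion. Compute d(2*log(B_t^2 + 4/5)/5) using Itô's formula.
d(2*log(B_t^2 + 4/5)/5) = (2*(4 - 5*B_t^2)/(5*B_t^2 + 4)^2) dt + (4*B_t/(5*B_t^2 + 4)) dB_t

Itô's formula for f(B_t) gives d f(B_t) = f'(B_t) dB_t + (1/2) f''(B_t) dt. Compute derivatives of f(x) = 2*log(x^2 + 4/5)/5:
  f'(x)  = 4*x/(5*x^2 + 4)
  f''(x) = 4*(4 - 5*x^2)/(5*x^2 + 4)^2
Substitute x = B_t and multiply the f'' term by 1/2:
  drift     = (1/2) * (4*(4 - 5*x^2)/(5*x^2 + 4)^2) evaluated at B_t = 2*(4 - 5*B_t^2)/(5*B_t^2 + 4)^2
  diffusion = (4*x/(5*x^2 + 4)) evaluated at B_t = 4*B_t/(5*B_t^2 + 4)
Therefore d(2*log(B_t^2 + 4/5)/5) = (2*(4 - 5*B_t^2)/(5*B_t^2 + 4)^2) dt + (4*B_t/(5*B_t^2 + 4)) dB_t.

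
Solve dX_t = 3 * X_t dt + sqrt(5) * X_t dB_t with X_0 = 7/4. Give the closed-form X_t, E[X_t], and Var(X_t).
X_t = 7/4 * exp((1/2) t + (sqrt(5)) B_t); E[X_t] = 7*exp(3*t)/4; Var(X_t) = 49*(exp(5*t) - 1)*exp(6*t)/16

For GBM dX = mu X dt + sigma X dB with X_0 = x_0, apply Itô to Y = log X: dY = (mu - sigma^2/2) dt + sigma dB, so Y_t = log(x_0) + (mu - sigma^2/2) t + sigma B_t and hence X_t = x_0 * exp((mu - sigma^2/2) t + sigma B_t).
With mu = 3, sigma = sqrt(5), x_0 = 7/4, this gives:
  X_t = 7/4 * exp((1/2) * t + (sqrt(5)) * B_t).
Since sigma*B_t ~ Normal(0, sigma^2 t), E[exp(sigma*B_t)] = exp(sigma^2 t / 2); so E[X_t] = x_0 * exp((mu - sigma^2/2) t) * exp(sigma^2 t / 2) = x_0 * exp(mu t) = 7*exp(3*t)/4.
Var(X_t) = E[X_t^2] - (E[X_t])^2 = x_0^2 * exp(2 mu t) * (exp(sigma^2 t) - 1) = 49*(exp(5*t) - 1)*exp(6*t)/16.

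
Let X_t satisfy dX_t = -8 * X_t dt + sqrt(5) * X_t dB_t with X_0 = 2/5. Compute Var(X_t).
Var(X_t) = (4*exp(5*t) - 4)*exp(-16*t)/25

For GBM dX = mu X dt + sigma X dB with X_0 = x_0, apply Itô to Y = log X: dY = (mu - sigma^2/2) dt + sigma dB, so Y_t = log(x_0) + (mu - sigma^2/2) t + sigma B_t and hence X_t = x_0 * exp((mu - sigma^2/2) t + sigma B_t).
With mu = -8, sigma = sqrt(5), x_0 = 2/5, this gives:
  X_t = 2/5 * exp((-21/2) * t + (sqrt(5)) * B_t).
Since sigma*B_t ~ Normal(0, sigma^2 t), E[exp(sigma*B_t)] = exp(sigma^2 t / 2); so E[X_t] = x_0 * exp((mu - sigma^2/2) t) * exp(sigma^2 t / 2) = x_0 * exp(mu t) = 2*exp(-8*t)/5.
Var(X_t) = E[X_t^2] - (E[X_t])^2 = x_0^2 * exp(2 mu t) * (exp(sigma^2 t) - 1) = (4*exp(5*t) - 4)*exp(-16*t)/25.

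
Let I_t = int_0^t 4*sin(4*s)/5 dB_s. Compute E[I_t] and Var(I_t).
E[I_t] = 0; Var(I_t) = 8*t/25 - 2*sin(4*t)*cos(4*t)/25

The Itô integral of a deterministic integrand f(s) has mean 0 because each increment f(s) * (B_{s+ds} - B_s) has mean 0. By the Itô isometry:
  Var( int_0^t f(s) dB_s ) = E[ (int_0^t f(s) dB_s)^2 ] = int_0^t f(s)^2 ds.
Here f(s) = 4*sin(4*s)/5, so f(s)^2 = 16*sin(4*s)^2/25. Integrate:
  int_0^t (16*sin(4*s)^2/25) ds = 8*t/25 - 2*sin(4*t)*cos(4*t)/25.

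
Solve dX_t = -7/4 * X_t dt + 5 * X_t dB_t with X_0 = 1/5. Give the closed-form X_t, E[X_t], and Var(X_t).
X_t = 1/5 * exp((-57/4) t + (5) B_t); E[X_t] = exp(-7*t/4)/5; Var(X_t) = (exp(25*t) - 1)*exp(-7*t/2)/25

For GBM dX = mu X dt + sigma X dB with X_0 = x_0, apply Itô to Y = log X: dY = (mu - sigma^2/2) dt + sigma dB, so Y_t = log(x_0) + (mu - sigma^2/2) t + sigma B_t and hence X_t = x_0 * exp((mu - sigma^2/2) t + sigma B_t).
With mu = -7/4, sigma = 5, x_0 = 1/5, this gives:
  X_t = 1/5 * exp((-57/4) * t + (5) * B_t).
Since sigma*B_t ~ Normal(0, sigma^2 t), E[exp(sigma*B_t)] = exp(sigma^2 t / 2); so E[X_t] = x_0 * exp((mu - sigma^2/2) t) * exp(sigma^2 t / 2) = x_0 * exp(mu t) = exp(-7*t/4)/5.
Var(X_t) = E[X_t^2] - (E[X_t])^2 = x_0^2 * exp(2 mu t) * (exp(sigma^2 t) - 1) = (exp(25*t) - 1)*exp(-7*t/2)/25.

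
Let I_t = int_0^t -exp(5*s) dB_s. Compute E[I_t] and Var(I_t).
E[I_t] = 0; Var(I_t) = exp(10*t)/10 - 1/10

The Itô integral of a deterministic integrand f(s) has mean 0 because each increment f(s) * (B_{s+ds} - B_s) has mean 0. By the Itô isometry:
  Var( int_0^t f(s) dB_s ) = E[ (int_0^t f(s) dB_s)^2 ] = int_0^t f(s)^2 ds.
Here f(s) = -exp(5*s), so f(s)^2 = exp(10*s). Integrate:
  int_0^t (exp(10*s)) ds = exp(10*t)/10 - 1/10.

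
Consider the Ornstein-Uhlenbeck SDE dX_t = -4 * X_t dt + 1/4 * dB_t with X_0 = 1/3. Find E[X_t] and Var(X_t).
E[X_t] = exp(-4*t)/3; Var(X_t) = 1/128 - exp(-8*t)/128

The OU SDE dX = -theta X dt + sigma dB admits the integrating factor exp(theta t): d(exp(theta t) X_t) = sigma exp(theta t) dB_t. Integrating from 0 to t:
  X_t = x_0 * exp(-theta t) + sigma * int_0^t exp(-theta (t-s)) dB_s.
The Itô integral has mean 0 and (by the Itô isometry) variance sigma^2 * int_0^t exp(-2 theta (t - s)) ds = sigma^2 * (1 - exp(-2 theta t)) / (2 theta).
With theta = 4, sigma = 1/4, x_0 = 1/3:
  E[X_t] = 1/3 * exp(-4 t) = exp(-4*t)/3
  Var(X_t) = (1/4)^2 * (1 - exp(-2*4 t)) / (2 * 4) = 1/128 - exp(-8*t)/128.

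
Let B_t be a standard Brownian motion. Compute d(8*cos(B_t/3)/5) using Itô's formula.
d(8*cos(B_t/3)/5) = (-4*cos(B_t/3)/45) dt + (-8*sin(B_t/3)/15) dB_t

Itô's formula for f(B_t) gives d f(B_t) = f'(B_t) dB_t + (1/2) f''(B_t) dt. Compute derivatives of f(x) = 8*cos(x/3)/5:
  f'(x)  = -8*sin(x/3)/15
  f''(x) = -8*cos(x/3)/45
Substitute x = B_t and multiply the f'' term by 1/2:
  drift     = (1/2) * (-8*cos(x/3)/45) evaluated at B_t = -4*cos(B_t/3)/45
  diffusion = (-8*sin(x/3)/15) evaluated at B_t = -8*sin(B_t/3)/15
Therefore d(8*cos(B_t/3)/5) = (-4*cos(B_t/3)/45) dt + (-8*sin(B_t/3)/15) dB_t.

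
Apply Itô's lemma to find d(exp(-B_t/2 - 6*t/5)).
d(exp(-B_t/2 - 6*t/5)) = (-43*exp(-B_t/2 - 6*t/5)/40) dt + (-exp(-B_t/2 - 6*t/5)/2) dB_t

Itô's formula for f(t, x): d f(t, B_t) = (f_t + (1/2) f_xx) dt + f_x dB_t. Compute partials of f(t, x) = exp(-6*t/5 - x/2):
  f_t(t,x)  = -6*exp(-6*t/5 - x/2)/5
  f_x(t,x)  = -exp(-6*t/5 - x/2)/2
  f_xx(t,x) = exp(-6*t/5 - x/2)/4
Assemble drift = f_t + (1/2) f_xx = -43*exp(-6*t/5 - x/2)/40 and diffusion = f_x = -exp(-6*t/5 - x/2)/2. Substituting x = B_t:
  d(exp(-B_t/2 - 6*t/5)) = (-43*exp(-B_t/2 - 6*t/5)/40) dt + (-exp(-B_t/2 - 6*t/5)/2) dB_t.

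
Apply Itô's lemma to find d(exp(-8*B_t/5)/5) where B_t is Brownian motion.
d(exp(-8*B_t/5)/5) = (32*exp(-8*B_t/5)/125) dt + (-8*exp(-8*B_t/5)/25) dB_t

Itô's formula for f(B_t) gives d f(B_t) = f'(B_t) dB_t + (1/2) f''(B_t) dt. Compute derivatives of f(x) = exp(-8*x/5)/5:
  f'(x)  = -8*exp(-8*x/5)/25
  f''(x) = 64*exp(-8*x/5)/125
Substitute x = B_t and multiply the f'' term by 1/2:
  drift     = (1/2) * (64*exp(-8*x/5)/125) evaluated at B_t = 32*exp(-8*B_t/5)/125
  diffusion = (-8*exp(-8*x/5)/25) evaluated at B_t = -8*exp(-8*B_t/5)/25
Therefore d(exp(-8*B_t/5)/5) = (32*exp(-8*B_t/5)/125) dt + (-8*exp(-8*B_t/5)/25) dB_t.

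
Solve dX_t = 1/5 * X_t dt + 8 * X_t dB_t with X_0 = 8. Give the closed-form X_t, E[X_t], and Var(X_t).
X_t = 8 * exp((-159/5) t + (8) B_t); E[X_t] = 8*exp(t/5); Var(X_t) = 64*(exp(64*t) - 1)*exp(2*t/5)

For GBM dX = mu X dt + sigma X dB with X_0 = x_0, apply Itô to Y = log X: dY = (mu - sigma^2/2) dt + sigma dB, so Y_t = log(x_0) + (mu - sigma^2/2) t + sigma B_t and hence X_t = x_0 * exp((mu - sigma^2/2) t + sigma B_t).
With mu = 1/5, sigma = 8, x_0 = 8, this gives:
  X_t = 8 * exp((-159/5) * t + (8) * B_t).
Since sigma*B_t ~ Normal(0, sigma^2 t), E[exp(sigma*B_t)] = exp(sigma^2 t / 2); so E[X_t] = x_0 * exp((mu - sigma^2/2) t) * exp(sigma^2 t / 2) = x_0 * exp(mu t) = 8*exp(t/5).
Var(X_t) = E[X_t^2] - (E[X_t])^2 = x_0^2 * exp(2 mu t) * (exp(sigma^2 t) - 1) = 64*(exp(64*t) - 1)*exp(2*t/5).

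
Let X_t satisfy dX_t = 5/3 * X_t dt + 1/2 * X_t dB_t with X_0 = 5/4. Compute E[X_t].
E[X_t] = 5*exp(5*t/3)/4

For GBM dX = mu X dt + sigma X dB with X_0 = x_0, apply Itô to Y = log X: dY = (mu - sigma^2/2) dt + sigma dB, so Y_t = log(x_0) + (mu - sigma^2/2) t + sigma B_t and hence X_t = x_0 * exp((mu - sigma^2/2) t + sigma B_t).
With mu = 5/3, sigma = 1/2, x_0 = 5/4, this gives:
  X_t = 5/4 * exp((37/24) * t + (1/2) * B_t).
Since sigma*B_t ~ Normal(0, sigma^2 t), E[exp(sigma*B_t)] = exp(sigma^2 t / 2); so E[X_t] = x_0 * exp((mu - sigma^2/2) t) * exp(sigma^2 t / 2) = x_0 * exp(mu t) = 5*exp(5*t/3)/4.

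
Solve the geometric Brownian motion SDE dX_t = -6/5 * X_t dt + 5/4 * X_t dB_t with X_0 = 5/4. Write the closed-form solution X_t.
X_t = 5/4 * exp((-317/160) * t + (5/4) * B_t)

For GBM dX = mu X dt + sigma X dB with X_0 = x_0, apply Itô to Y = log X: dY = (mu - sigma^2/2) dt + sigma dB, so Y_t = log(x_0) + (mu - sigma^2/2) t + sigma B_t and hence X_t = x_0 * exp((mu - sigma^2/2) t + sigma B_t).
With mu = -6/5, sigma = 5/4, x_0 = 5/4, this gives:
  X_t = 5/4 * exp((-317/160) * t + (5/4) * B_t).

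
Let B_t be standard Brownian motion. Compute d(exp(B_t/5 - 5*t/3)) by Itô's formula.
d(exp(B_t/5 - 5*t/3)) = (-247*exp(B_t/5 - 5*t/3)/150) dt + (exp(B_t/5 - 5*t/3)/5) dB_t

Itô's formula for f(t, x): d f(t, B_t) = (f_t + (1/2) f_xx) dt + f_x dB_t. Compute partials of f(t, x) = exp(-5*t/3 + x/5):
  f_t(t,x)  = -5*exp(-5*t/3 + x/5)/3
  f_x(t,x)  = exp(-5*t/3 + x/5)/5
  f_xx(t,x) = exp(-5*t/3 + x/5)/25
Assemble drift = f_t + (1/2) f_xx = -247*exp(-5*t/3 + x/5)/150 and diffusion = f_x = exp(-5*t/3 + x/5)/5. Substituting x = B_t:
  d(exp(B_t/5 - 5*t/3)) = (-247*exp(B_t/5 - 5*t/3)/150) dt + (exp(B_t/5 - 5*t/3)/5) dB_t.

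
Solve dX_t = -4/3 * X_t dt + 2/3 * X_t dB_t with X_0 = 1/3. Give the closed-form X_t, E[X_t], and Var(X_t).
X_t = 1/3 * exp((-14/9) t + (2/3) B_t); E[X_t] = exp(-4*t/3)/3; Var(X_t) = (exp(4*t/9) - 1)*exp(-8*t/3)/9

For GBM dX = mu X dt + sigma X dB with X_0 = x_0, apply Itô to Y = log X: dY = (mu - sigma^2/2) dt + sigma dB, so Y_t = log(x_0) + (mu - sigma^2/2) t + sigma B_t and hence X_t = x_0 * exp((mu - sigma^2/2) t + sigma B_t).
With mu = -4/3, sigma = 2/3, x_0 = 1/3, this gives:
  X_t = 1/3 * exp((-14/9) * t + (2/3) * B_t).
Since sigma*B_t ~ Normal(0, sigma^2 t), E[exp(sigma*B_t)] = exp(sigma^2 t / 2); so E[X_t] = x_0 * exp((mu - sigma^2/2) t) * exp(sigma^2 t / 2) = x_0 * exp(mu t) = exp(-4*t/3)/3.
Var(X_t) = E[X_t^2] - (E[X_t])^2 = x_0^2 * exp(2 mu t) * (exp(sigma^2 t) - 1) = (exp(4*t/9) - 1)*exp(-8*t/3)/9.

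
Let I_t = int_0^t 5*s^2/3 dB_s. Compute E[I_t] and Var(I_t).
E[I_t] = 0; Var(I_t) = 5*t^5/9

The Itô integral of a deterministic integrand f(s) has mean 0 because each increment f(s) * (B_{s+ds} - B_s) has mean 0. By the Itô isometry:
  Var( int_0^t f(s) dB_s ) = E[ (int_0^t f(s) dB_s)^2 ] = int_0^t f(s)^2 ds.
Here f(s) = 5*s^2/3, so f(s)^2 = 25*s^4/9. Integrate:
  int_0^t (25*s^4/9) ds = 5*t^5/9.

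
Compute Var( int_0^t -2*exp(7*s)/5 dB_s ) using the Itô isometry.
Var = 2*exp(14*t)/175 - 2/175

The Itô integral of a deterministic integrand f(s) has mean 0 because each increment f(s) * (B_{s+ds} - B_s) has mean 0. By the Itô isometry:
  Var( int_0^t f(s) dB_s ) = E[ (int_0^t f(s) dB_s)^2 ] = int_0^t f(s)^2 ds.
Here f(s) = -2*exp(7*s)/5, so f(s)^2 = 4*exp(14*s)/25. Integrate:
  int_0^t (4*exp(14*s)/25) ds = 2*exp(14*t)/175 - 2/175.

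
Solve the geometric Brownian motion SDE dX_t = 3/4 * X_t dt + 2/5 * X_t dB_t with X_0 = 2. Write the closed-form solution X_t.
X_t = 2 * exp((67/100) * t + (2/5) * B_t)

For GBM dX = mu X dt + sigma X dB with X_0 = x_0, apply Itô to Y = log X: dY = (mu - sigma^2/2) dt + sigma dB, so Y_t = log(x_0) + (mu - sigma^2/2) t + sigma B_t and hence X_t = x_0 * exp((mu - sigma^2/2) t + sigma B_t).
With mu = 3/4, sigma = 2/5, x_0 = 2, this gives:
  X_t = 2 * exp((67/100) * t + (2/5) * B_t).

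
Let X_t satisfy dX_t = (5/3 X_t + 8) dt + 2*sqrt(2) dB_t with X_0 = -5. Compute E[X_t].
E[X_t] = -exp(5*t/3)/5 - 24/5

Taking expectations and using E[dB_t] = 0, the mean m(t) = E[X_t] satisfies the ODE m'(t) = a m(t) + b with m(0) = x_0. With a = 5/3, b = 8, x_0 = -5, the solution is
  m(t) = x_0 * exp(a t) + (b/a) * (exp(a t) - 1)
       = (-5) * exp((5/3) t) + (8/(5/3)) * (exp((5/3) t) - 1)
       = -exp(5*t/3)/5 - 24/5.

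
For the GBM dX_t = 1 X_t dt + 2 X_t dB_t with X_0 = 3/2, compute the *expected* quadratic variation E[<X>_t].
E[<X>_t] = 3*exp(6*t)/2 - 3/2

<X>_t = int_0^t (2 * X_s)^2 ds. Taking expectation inside the integral: E[<X>_t] = 2^2 * int_0^t E[X_s^2] ds. For GBM, E[X_s^2] = x_0^2 * exp((2 mu + sigma^2) s). Integrating:
  E[<X>_t] = 2^2 * (3/2)^2 * (exp((2*1 + 2^2) t) - 1) / (2*1 + 2^2)
           = 2^2 * (3/2)^2 * (exp(6 t) - 1) / 6 = 3*exp(6*t)/2 - 3/2.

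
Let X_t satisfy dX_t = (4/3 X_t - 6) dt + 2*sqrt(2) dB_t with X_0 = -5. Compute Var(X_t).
Var(X_t) = 3*exp(8*t/3) - 3

The variance V(t) = Var(X_t) satisfies V'(t) = 2 a V(t) + c^2 with V(0) = 0 (drift coefficient is linear in X, diffusion is constant). With a = 4/3, c = 2*sqrt(2), the solution is
  V(t) = (c^2 / (2 a)) * (exp(2 a t) - 1)
       = ((2*sqrt(2))^2 / (2*(4/3))) * (exp((8/3) t) - 1)
       = 3*exp(8*t/3) - 3.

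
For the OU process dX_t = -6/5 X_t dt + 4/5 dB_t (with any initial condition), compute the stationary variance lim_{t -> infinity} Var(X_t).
lim Var(X_t) = 4/15

The OU SDE dX = -theta X dt + sigma dB admits the integrating factor exp(theta t): d(exp(theta t) X_t) = sigma exp(theta t) dB_t. Integrating from 0 to t gives X_t = x_0 * exp(-theta t) + sigma * int_0^t exp(-theta (t-s)) dB_s for any initial x_0. The Itô integral has variance (by the Itô isometry) sigma^2 * int_0^t exp(-2 theta (t - s)) ds = sigma^2 * (1 - exp(-2 theta t)) / (2 theta), independent of x_0.
With theta = 6/5, sigma = 4/5:
  Var(X_t) = (4/5)^2 * (1 - exp(-2*6/5 t)) / (2 * 6/5) = 4/15 - 4*exp(-12*t/5)/15.
As t -> infinity, exp(-2*6/5 t) -> 0, so the stationary variance is sigma^2 / (2 theta) = 4/15.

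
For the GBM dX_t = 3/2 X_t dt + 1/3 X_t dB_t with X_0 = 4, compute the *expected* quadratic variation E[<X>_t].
E[<X>_t] = 4*exp(28*t/9)/7 - 4/7

<X>_t = int_0^t ((1/3) * X_s)^2 ds. Taking expectation inside the integral: E[<X>_t] = (1/3)^2 * int_0^t E[X_s^2] ds. For GBM, E[X_s^2] = x_0^2 * exp((2 mu + sigma^2) s). Integrating:
  E[<X>_t] = (1/3)^2 * 4^2 * (exp((2*(3/2) + (1/3)^2) t) - 1) / (2*(3/2) + (1/3)^2)
           = (1/3)^2 * 4^2 * (exp((28/9) t) - 1) / (28/9) = 4*exp(28*t/9)/7 - 4/7.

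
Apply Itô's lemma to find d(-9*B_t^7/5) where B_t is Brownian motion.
d(-9*B_t^7/5) = (-189*B_t^5/5) dt + (-63*B_t^6/5) dB_t

Itô's formula for f(B_t) gives d f(B_t) = f'(B_t) dB_t + (1/2) f''(B_t) dt. Compute derivatives of f(x) = -9*x^7/5:
  f'(x)  = -63*x^6/5
  f''(x) = -378*x^5/5
Substitute x = B_t and multiply the f'' term by 1/2:
  drift     = (1/2) * (-378*x^5/5) evaluated at B_t = -189*B_t^5/5
  diffusion = (-63*x^6/5) evaluated at B_t = -63*B_t^6/5
Therefore d(-9*B_t^7/5) = (-189*B_t^5/5) dt + (-63*B_t^6/5) dB_t.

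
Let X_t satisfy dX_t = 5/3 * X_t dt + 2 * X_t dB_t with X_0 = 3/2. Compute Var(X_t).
Var(X_t) = 9*(exp(4*t) - 1)*exp(10*t/3)/4

For GBM dX = mu X dt + sigma X dB with X_0 = x_0, apply Itô to Y = log X: dY = (mu - sigma^2/2) dt + sigma dB, so Y_t = log(x_0) + (mu - sigma^2/2) t + sigma B_t and hence X_t = x_0 * exp((mu - sigma^2/2) t + sigma B_t).
With mu = 5/3, sigma = 2, x_0 = 3/2, this gives:
  X_t = 3/2 * exp((-1/3) * t + (2) * B_t).
Since sigma*B_t ~ Normal(0, sigma^2 t), E[exp(sigma*B_t)] = exp(sigma^2 t / 2); so E[X_t] = x_0 * exp((mu - sigma^2/2) t) * exp(sigma^2 t / 2) = x_0 * exp(mu t) = 3*exp(5*t/3)/2.
Var(X_t) = E[X_t^2] - (E[X_t])^2 = x_0^2 * exp(2 mu t) * (exp(sigma^2 t) - 1) = 9*(exp(4*t) - 1)*exp(10*t/3)/4.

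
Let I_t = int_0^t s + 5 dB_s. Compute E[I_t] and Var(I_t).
E[I_t] = 0; Var(I_t) = t*(t^2 + 15*t + 75)/3

The Itô integral of a deterministic integrand f(s) has mean 0 because each increment f(s) * (B_{s+ds} - B_s) has mean 0. By the Itô isometry:
  Var( int_0^t f(s) dB_s ) = E[ (int_0^t f(s) dB_s)^2 ] = int_0^t f(s)^2 ds.
Here f(s) = s + 5, so f(s)^2 = (s + 5)^2. Integrate:
  int_0^t ((s + 5)^2) ds = t*(t^2 + 15*t + 75)/3.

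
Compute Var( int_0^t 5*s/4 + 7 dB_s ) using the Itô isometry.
Var = t*(25*t^2 + 420*t + 2352)/48

The Itô integral of a deterministic integrand f(s) has mean 0 because each increment f(s) * (B_{s+ds} - B_s) has mean 0. By the Itô isometry:
  Var( int_0^t f(s) dB_s ) = E[ (int_0^t f(s) dB_s)^2 ] = int_0^t f(s)^2 ds.
Here f(s) = 5*s/4 + 7, so f(s)^2 = (5*s + 28)^2/16. Integrate:
  int_0^t ((5*s + 28)^2/16) ds = t*(25*t^2 + 420*t + 2352)/48.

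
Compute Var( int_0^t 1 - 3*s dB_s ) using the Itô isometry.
Var = t*(3*t^2 - 3*t + 1)

The Itô integral of a deterministic integrand f(s) has mean 0 because each increment f(s) * (B_{s+ds} - B_s) has mean 0. By the Itô isometry:
  Var( int_0^t f(s) dB_s ) = E[ (int_0^t f(s) dB_s)^2 ] = int_0^t f(s)^2 ds.
Here f(s) = 1 - 3*s, so f(s)^2 = (3*s - 1)^2. Integrate:
  int_0^t ((3*s - 1)^2) ds = t*(3*t^2 - 3*t + 1).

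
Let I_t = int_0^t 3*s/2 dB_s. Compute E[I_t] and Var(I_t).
E[I_t] = 0; Var(I_t) = 3*t^3/4

The Itô integral of a deterministic integrand f(s) has mean 0 because each increment f(s) * (B_{s+ds} - B_s) has mean 0. By the Itô isometry:
  Var( int_0^t f(s) dB_s ) = E[ (int_0^t f(s) dB_s)^2 ] = int_0^t f(s)^2 ds.
Here f(s) = 3*s/2, so f(s)^2 = 9*s^2/4. Integrate:
  int_0^t (9*s^2/4) ds = 3*t^3/4.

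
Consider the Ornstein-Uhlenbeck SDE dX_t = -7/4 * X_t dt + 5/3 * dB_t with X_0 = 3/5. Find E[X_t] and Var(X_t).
E[X_t] = 3*exp(-7*t/4)/5; Var(X_t) = 50/63 - 50*exp(-7*t/2)/63

The OU SDE dX = -theta X dt + sigma dB admits the integrating factor exp(theta t): d(exp(theta t) X_t) = sigma exp(theta t) dB_t. Integrating from 0 to t:
  X_t = x_0 * exp(-theta t) + sigma * int_0^t exp(-theta (t-s)) dB_s.
The Itô integral has mean 0 and (by the Itô isometry) variance sigma^2 * int_0^t exp(-2 theta (t - s)) ds = sigma^2 * (1 - exp(-2 theta t)) / (2 theta).
With theta = 7/4, sigma = 5/3, x_0 = 3/5:
  E[X_t] = 3/5 * exp(-7/4 t) = 3*exp(-7*t/4)/5
  Var(X_t) = (5/3)^2 * (1 - exp(-2*7/4 t)) / (2 * 7/4) = 50/63 - 50*exp(-7*t/2)/63.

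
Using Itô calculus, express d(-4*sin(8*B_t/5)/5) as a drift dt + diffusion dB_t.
d(-4*sin(8*B_t/5)/5) = (128*sin(8*B_t/5)/125) dt + (-32*cos(8*B_t/5)/25) dB_t

Itô's formula for f(B_t) gives d f(B_t) = f'(B_t) dB_t + (1/2) f''(B_t) dt. Compute derivatives of f(x) = -4*sin(8*x/5)/5:
  f'(x)  = -32*cos(8*x/5)/25
  f''(x) = 256*sin(8*x/5)/125
Substitute x = B_t and multiply the f'' term by 1/2:
  drift     = (1/2) * (256*sin(8*x/5)/125) evaluated at B_t = 128*sin(8*B_t/5)/125
  diffusion = (-32*cos(8*x/5)/25) evaluated at B_t = -32*cos(8*B_t/5)/25
Therefore d(-4*sin(8*B_t/5)/5) = (128*sin(8*B_t/5)/125) dt + (-32*cos(8*B_t/5)/25) dB_t.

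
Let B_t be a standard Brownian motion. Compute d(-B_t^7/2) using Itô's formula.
d(-B_t^7/2) = (-21*B_t^5/2) dt + (-7*B_t^6/2) dB_t

Itô's formula for f(B_t) gives d f(B_t) = f'(B_t) dB_t + (1/2) f''(B_t) dt. Compute derivatives of f(x) = -x^7/2:
  f'(x)  = -7*x^6/2
  f''(x) = -21*x^5
Substitute x = B_t and multiply the f'' term by 1/2:
  drift     = (1/2) * (-21*x^5) evaluated at B_t = -21*B_t^5/2
  diffusion = (-7*x^6/2) evaluated at B_t = -7*B_t^6/2
Therefore d(-B_t^7/2) = (-21*B_t^5/2) dt + (-7*B_t^6/2) dB_t.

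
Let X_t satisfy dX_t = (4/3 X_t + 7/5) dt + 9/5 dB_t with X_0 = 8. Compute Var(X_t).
Var(X_t) = 243*exp(8*t/3)/200 - 243/200

The variance V(t) = Var(X_t) satisfies V'(t) = 2 a V(t) + c^2 with V(0) = 0 (drift coefficient is linear in X, diffusion is constant). With a = 4/3, c = 9/5, the solution is
  V(t) = (c^2 / (2 a)) * (exp(2 a t) - 1)
       = ((9/5)^2 / (2*(4/3))) * (exp((8/3) t) - 1)
       = 243*exp(8*t/3)/200 - 243/200.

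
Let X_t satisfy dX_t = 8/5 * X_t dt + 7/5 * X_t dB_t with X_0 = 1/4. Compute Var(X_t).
Var(X_t) = (exp(49*t/25) - 1)*exp(16*t/5)/16

For GBM dX = mu X dt + sigma X dB with X_0 = x_0, apply Itô to Y = log X: dY = (mu - sigma^2/2) dt + sigma dB, so Y_t = log(x_0) + (mu - sigma^2/2) t + sigma B_t and hence X_t = x_0 * exp((mu - sigma^2/2) t + sigma B_t).
With mu = 8/5, sigma = 7/5, x_0 = 1/4, this gives:
  X_t = 1/4 * exp((31/50) * t + (7/5) * B_t).
Since sigma*B_t ~ Normal(0, sigma^2 t), E[exp(sigma*B_t)] = exp(sigma^2 t / 2); so E[X_t] = x_0 * exp((mu - sigma^2/2) t) * exp(sigma^2 t / 2) = x_0 * exp(mu t) = exp(8*t/5)/4.
Var(X_t) = E[X_t^2] - (E[X_t])^2 = x_0^2 * exp(2 mu t) * (exp(sigma^2 t) - 1) = (exp(49*t/25) - 1)*exp(16*t/5)/16.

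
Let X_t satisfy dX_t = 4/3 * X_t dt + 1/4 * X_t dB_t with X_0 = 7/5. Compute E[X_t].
E[X_t] = 7*exp(4*t/3)/5

For GBM dX = mu X dt + sigma X dB with X_0 = x_0, apply Itô to Y = log X: dY = (mu - sigma^2/2) dt + sigma dB, so Y_t = log(x_0) + (mu - sigma^2/2) t + sigma B_t and hence X_t = x_0 * exp((mu - sigma^2/2) t + sigma B_t).
With mu = 4/3, sigma = 1/4, x_0 = 7/5, this gives:
  X_t = 7/5 * exp((125/96) * t + (1/4) * B_t).
Since sigma*B_t ~ Normal(0, sigma^2 t), E[exp(sigma*B_t)] = exp(sigma^2 t / 2); so E[X_t] = x_0 * exp((mu - sigma^2/2) t) * exp(sigma^2 t / 2) = x_0 * exp(mu t) = 7*exp(4*t/3)/5.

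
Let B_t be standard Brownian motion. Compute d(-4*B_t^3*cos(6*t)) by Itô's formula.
d(-4*B_t^3*cos(6*t)) = (12*B_t*(2*B_t^2*sin(6*t) - cos(6*t))) dt + (-12*B_t^2*cos(6*t)) dB_t

Itô's formula for f(t, x): d f(t, B_t) = (f_t + (1/2) f_xx) dt + f_x dB_t. Compute partials of f(t, x) = -4*x^3*cos(6*t):
  f_t(t,x)  = 24*x^3*sin(6*t)
  f_x(t,x)  = -12*x^2*cos(6*t)
  f_xx(t,x) = -24*x*cos(6*t)
Assemble drift = f_t + (1/2) f_xx = 12*x*(2*x^2*sin(6*t) - cos(6*t)) and diffusion = f_x = -12*x^2*cos(6*t). Substituting x = B_t:
  d(-4*B_t^3*cos(6*t)) = (12*B_t*(2*B_t^2*sin(6*t) - cos(6*t))) dt + (-12*B_t^2*cos(6*t)) dB_t.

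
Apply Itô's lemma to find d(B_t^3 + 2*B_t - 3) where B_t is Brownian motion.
d(B_t^3 + 2*B_t - 3) = (3*B_t) dt + (3*B_t^2 + 2) dB_t

Itô's formula for f(B_t) gives d f(B_t) = f'(B_t) dB_t + (1/2) f''(B_t) dt. Compute derivatives of f(x) = x^3 + 2*x - 3:
  f'(x)  = 3*x^2 + 2
  f''(x) = 6*x
Substitute x = B_t and multiply the f'' term by 1/2:
  drift     = (1/2) * (6*x) evaluated at B_t = 3*B_t
  diffusion = (3*x^2 + 2) evaluated at B_t = 3*B_t^2 + 2
Therefore d(B_t^3 + 2*B_t - 3) = (3*B_t) dt + (3*B_t^2 + 2) dB_t.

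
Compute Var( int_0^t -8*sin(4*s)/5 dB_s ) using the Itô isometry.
Var = 32*t/25 - 8*sin(4*t)*cos(4*t)/25

The Itô integral of a deterministic integrand f(s) has mean 0 because each increment f(s) * (B_{s+ds} - B_s) has mean 0. By the Itô isometry:
  Var( int_0^t f(s) dB_s ) = E[ (int_0^t f(s) dB_s)^2 ] = int_0^t f(s)^2 ds.
Here f(s) = -8*sin(4*s)/5, so f(s)^2 = 64*sin(4*s)^2/25. Integrate:
  int_0^t (64*sin(4*s)^2/25) ds = 32*t/25 - 8*sin(4*t)*cos(4*t)/25.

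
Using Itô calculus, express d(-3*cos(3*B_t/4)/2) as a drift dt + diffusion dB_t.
d(-3*cos(3*B_t/4)/2) = (27*cos(3*B_t/4)/64) dt + (9*sin(3*B_t/4)/8) dB_t

Itô's formula for f(B_t) gives d f(B_t) = f'(B_t) dB_t + (1/2) f''(B_t) dt. Compute derivatives of f(x) = -3*cos(3*x/4)/2:
  f'(x)  = 9*sin(3*x/4)/8
  f''(x) = 27*cos(3*x/4)/32
Substitute x = B_t and multiply the f'' term by 1/2:
  drift     = (1/2) * (27*cos(3*x/4)/32) evaluated at B_t = 27*cos(3*B_t/4)/64
  diffusion = (9*sin(3*x/4)/8) evaluated at B_t = 9*sin(3*B_t/4)/8
Therefore d(-3*cos(3*B_t/4)/2) = (27*cos(3*B_t/4)/64) dt + (9*sin(3*B_t/4)/8) dB_t.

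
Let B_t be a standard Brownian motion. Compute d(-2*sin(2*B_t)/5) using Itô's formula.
d(-2*sin(2*B_t)/5) = (4*sin(2*B_t)/5) dt + (-4*cos(2*B_t)/5) dB_t

Itô's formula for f(B_t) gives d f(B_t) = f'(B_t) dB_t + (1/2) f''(B_t) dt. Compute derivatives of f(x) = -2*sin(2*x)/5:
  f'(x)  = -4*cos(2*x)/5
  f''(x) = 8*sin(2*x)/5
Substitute x = B_t and multiply the f'' term by 1/2:
  drift     = (1/2) * (8*sin(2*x)/5) evaluated at B_t = 4*sin(2*B_t)/5
  diffusion = (-4*cos(2*x)/5) evaluated at B_t = -4*cos(2*B_t)/5
Therefore d(-2*sin(2*B_t)/5) = (4*sin(2*B_t)/5) dt + (-4*cos(2*B_t)/5) dB_t.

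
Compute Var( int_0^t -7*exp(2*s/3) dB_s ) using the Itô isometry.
Var = 147*exp(4*t/3)/4 - 147/4

The Itô integral of a deterministic integrand f(s) has mean 0 because each increment f(s) * (B_{s+ds} - B_s) has mean 0. By the Itô isometry:
  Var( int_0^t f(s) dB_s ) = E[ (int_0^t f(s) dB_s)^2 ] = int_0^t f(s)^2 ds.
Here f(s) = -7*exp(2*s/3), so f(s)^2 = 49*exp(4*s/3). Integrate:
  int_0^t (49*exp(4*s/3)) ds = 147*exp(4*t/3)/4 - 147/4.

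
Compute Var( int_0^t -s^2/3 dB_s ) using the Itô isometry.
Var = t^5/45

The Itô integral of a deterministic integrand f(s) has mean 0 because each increment f(s) * (B_{s+ds} - B_s) has mean 0. By the Itô isometry:
  Var( int_0^t f(s) dB_s ) = E[ (int_0^t f(s) dB_s)^2 ] = int_0^t f(s)^2 ds.
Here f(s) = -s^2/3, so f(s)^2 = s^4/9. Integrate:
  int_0^t (s^4/9) ds = t^5/45.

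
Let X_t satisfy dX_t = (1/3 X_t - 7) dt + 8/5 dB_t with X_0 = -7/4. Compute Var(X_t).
Var(X_t) = 96*exp(2*t/3)/25 - 96/25

The variance V(t) = Var(X_t) satisfies V'(t) = 2 a V(t) + c^2 with V(0) = 0 (drift coefficient is linear in X, diffusion is constant). With a = 1/3, c = 8/5, the solution is
  V(t) = (c^2 / (2 a)) * (exp(2 a t) - 1)
       = ((8/5)^2 / (2*(1/3))) * (exp((2/3) t) - 1)
       = 96*exp(2*t/3)/25 - 96/25.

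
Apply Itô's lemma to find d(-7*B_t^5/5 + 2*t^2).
d(-7*B_t^5/5 + 2*t^2) = (-14*B_t^3 + 4*t) dt + (-7*B_t^4) dB_t

Itô's formula for f(t, x): d f(t, B_t) = (f_t + (1/2) f_xx) dt + f_x dB_t. Compute partials of f(t, x) = 2*t^2 - 7*x^5/5:
  f_t(t,x)  = 4*t
  f_x(t,x)  = -7*x^4
  f_xx(t,x) = -28*x^3
Assemble drift = f_t + (1/2) f_xx = 4*t - 14*x^3 and diffusion = f_x = -7*x^4. Substituting x = B_t:
  d(-7*B_t^5/5 + 2*t^2) = (-14*B_t^3 + 4*t) dt + (-7*B_t^4) dB_t.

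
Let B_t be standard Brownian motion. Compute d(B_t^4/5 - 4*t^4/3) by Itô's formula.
d(B_t^4/5 - 4*t^4/3) = (6*B_t^2/5 - 16*t^3/3) dt + (4*B_t^3/5) dB_t

Itô's formula for f(t, x): d f(t, B_t) = (f_t + (1/2) f_xx) dt + f_x dB_t. Compute partials of f(t, x) = -4*t^4/3 + x^4/5:
  f_t(t,x)  = -16*t^3/3
  f_x(t,x)  = 4*x^3/5
  f_xx(t,x) = 12*x^2/5
Assemble drift = f_t + (1/2) f_xx = -16*t^3/3 + 6*x^2/5 and diffusion = f_x = 4*x^3/5. Substituting x = B_t:
  d(B_t^4/5 - 4*t^4/3) = (6*B_t^2/5 - 16*t^3/3) dt + (4*B_t^3/5) dB_t.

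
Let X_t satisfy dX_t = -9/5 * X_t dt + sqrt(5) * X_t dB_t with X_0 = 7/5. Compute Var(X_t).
Var(X_t) = (49*exp(5*t) - 49)*exp(-18*t/5)/25

For GBM dX = mu X dt + sigma X dB with X_0 = x_0, apply Itô to Y = log X: dY = (mu - sigma^2/2) dt + sigma dB, so Y_t = log(x_0) + (mu - sigma^2/2) t + sigma B_t and hence X_t = x_0 * exp((mu - sigma^2/2) t + sigma B_t).
With mu = -9/5, sigma = sqrt(5), x_0 = 7/5, this gives:
  X_t = 7/5 * exp((-43/10) * t + (sqrt(5)) * B_t).
Since sigma*B_t ~ Normal(0, sigma^2 t), E[exp(sigma*B_t)] = exp(sigma^2 t / 2); so E[X_t] = x_0 * exp((mu - sigma^2/2) t) * exp(sigma^2 t / 2) = x_0 * exp(mu t) = 7*exp(-9*t/5)/5.
Var(X_t) = E[X_t^2] - (E[X_t])^2 = x_0^2 * exp(2 mu t) * (exp(sigma^2 t) - 1) = (49*exp(5*t) - 49)*exp(-18*t/5)/25.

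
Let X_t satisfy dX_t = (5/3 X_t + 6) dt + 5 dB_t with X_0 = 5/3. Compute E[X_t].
E[X_t] = 79*exp(5*t/3)/15 - 18/5

Taking expectations and using E[dB_t] = 0, the mean m(t) = E[X_t] satisfies the ODE m'(t) = a m(t) + b with m(0) = x_0. With a = 5/3, b = 6, x_0 = 5/3, the solution is
  m(t) = x_0 * exp(a t) + (b/a) * (exp(a t) - 1)
       = (5/3) * exp((5/3) t) + (6/(5/3)) * (exp((5/3) t) - 1)
       = 79*exp(5*t/3)/15 - 18/5.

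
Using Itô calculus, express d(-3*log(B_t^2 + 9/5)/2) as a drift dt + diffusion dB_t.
d(-3*log(B_t^2 + 9/5)/2) = (15*(5*B_t^2 - 9)/(2*(5*B_t^2 + 9)^2)) dt + (-15*B_t/(5*B_t^2 + 9)) dB_t

Itô's formula for f(B_t) gives d f(B_t) = f'(B_t) dB_t + (1/2) f''(B_t) dt. Compute derivatives of f(x) = -3*log(x^2 + 9/5)/2:
  f'(x)  = -15*x/(5*x^2 + 9)
  f''(x) = 15*(5*x^2 - 9)/(5*x^2 + 9)^2
Substitute x = B_t and multiply the f'' term by 1/2:
  drift     = (1/2) * (15*(5*x^2 - 9)/(5*x^2 + 9)^2) evaluated at B_t = 15*(5*B_t^2 - 9)/(2*(5*B_t^2 + 9)^2)
  diffusion = (-15*x/(5*x^2 + 9)) evaluated at B_t = -15*B_t/(5*B_t^2 + 9)
Therefore d(-3*log(B_t^2 + 9/5)/2) = (15*(5*B_t^2 - 9)/(2*(5*B_t^2 + 9)^2)) dt + (-15*B_t/(5*B_t^2 + 9)) dB_t.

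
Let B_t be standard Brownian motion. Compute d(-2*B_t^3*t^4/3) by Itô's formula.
d(-2*B_t^3*t^4/3) = (2*B_t*t^3*(-4*B_t^2 - 3*t)/3) dt + (-2*B_t^2*t^4) dB_t

Itô's formula for f(t, x): d f(t, B_t) = (f_t + (1/2) f_xx) dt + f_x dB_t. Compute partials of f(t, x) = -2*t^4*x^3/3:
  f_t(t,x)  = -8*t^3*x^3/3
  f_x(t,x)  = -2*t^4*x^2
  f_xx(t,x) = -4*t^4*x
Assemble drift = f_t + (1/2) f_xx = 2*t^3*x*(-3*t - 4*x^2)/3 and diffusion = f_x = -2*t^4*x^2. Substituting x = B_t:
  d(-2*B_t^3*t^4/3) = (2*B_t*t^3*(-4*B_t^2 - 3*t)/3) dt + (-2*B_t^2*t^4) dB_t.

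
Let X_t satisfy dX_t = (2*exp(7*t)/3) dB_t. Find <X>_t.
<X>_t = 2*exp(14*t)/63 - 2/63

For an Itô process dX_t = a(t) dt + b(t) dB_t, the quadratic variation is <X>_t = int_0^t b(s)^2 ds (the drift term does not contribute). Here b(s) = 2*exp(7*s)/3, so
  b(s)^2 = 4*exp(14*s)/9.
Integrating from 0 to t:
  <X>_t = int_0^t (4*exp(14*s)/9) ds = 2*exp(14*t)/63 - 2/63.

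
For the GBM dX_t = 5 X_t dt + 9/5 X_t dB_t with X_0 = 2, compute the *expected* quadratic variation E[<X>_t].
E[<X>_t] = 324*exp(331*t/25)/331 - 324/331

<X>_t = int_0^t ((9/5) * X_s)^2 ds. Taking expectation inside the integral: E[<X>_t] = (9/5)^2 * int_0^t E[X_s^2] ds. For GBM, E[X_s^2] = x_0^2 * exp((2 mu + sigma^2) s). Integrating:
  E[<X>_t] = (9/5)^2 * 2^2 * (exp((2*5 + (9/5)^2) t) - 1) / (2*5 + (9/5)^2)
           = (9/5)^2 * 2^2 * (exp((331/25) t) - 1) / (331/25) = 324*exp(331*t/25)/331 - 324/331.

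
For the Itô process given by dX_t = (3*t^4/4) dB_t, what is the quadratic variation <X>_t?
<X>_t = t^9/16

For an Itô process dX_t = a(t) dt + b(t) dB_t, the quadratic variation is <X>_t = int_0^t b(s)^2 ds (the drift term does not contribute). Here b(s) = 3*s^4/4, so
  b(s)^2 = 9*s^8/16.
Integrating from 0 to t:
  <X>_t = int_0^t (9*s^8/16) ds = t^9/16.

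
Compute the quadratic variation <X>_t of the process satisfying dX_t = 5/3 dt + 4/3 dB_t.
<X>_t = 16*t/9

For an Itô process dX_t = a(t) dt + b(t) dB_t, the quadratic variation is <X>_t = int_0^t b(s)^2 ds (the drift term does not contribute). Here b(s) = 4/3, so
  b(s)^2 = 16/9.
Integrating from 0 to t:
  <X>_t = int_0^t (16/9) ds = 16*t/9.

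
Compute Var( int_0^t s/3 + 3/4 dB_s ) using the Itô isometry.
Var = t*(16*t^2 + 108*t + 243)/432

The Itô integral of a deterministic integrand f(s) has mean 0 because each increment f(s) * (B_{s+ds} - B_s) has mean 0. By the Itô isometry:
  Var( int_0^t f(s) dB_s ) = E[ (int_0^t f(s) dB_s)^2 ] = int_0^t f(s)^2 ds.
Here f(s) = s/3 + 3/4, so f(s)^2 = (4*s + 9)^2/144. Integrate:
  int_0^t ((4*s + 9)^2/144) ds = t*(16*t^2 + 108*t + 243)/432.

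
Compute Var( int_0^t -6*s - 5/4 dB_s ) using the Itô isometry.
Var = t*(192*t^2 + 120*t + 25)/16

The Itô integral of a deterministic integrand f(s) has mean 0 because each increment f(s) * (B_{s+ds} - B_s) has mean 0. By the Itô isometry:
  Var( int_0^t f(s) dB_s ) = E[ (int_0^t f(s) dB_s)^2 ] = int_0^t f(s)^2 ds.
Here f(s) = -6*s - 5/4, so f(s)^2 = (24*s + 5)^2/16. Integrate:
  int_0^t ((24*s + 5)^2/16) ds = t*(192*t^2 + 120*t + 25)/16.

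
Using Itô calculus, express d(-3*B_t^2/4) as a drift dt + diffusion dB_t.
d(-3*B_t^2/4) = (-3/4) dt + (-3*B_t/2) dB_t

Itô's formula for f(B_t) gives d f(B_t) = f'(B_t) dB_t + (1/2) f''(B_t) dt. Compute derivatives of f(x) = -3*x^2/4:
  f'(x)  = -3*x/2
  f''(x) = -3/2
Substitute x = B_t and multiply the f'' term by 1/2:
  drift     = (1/2) * (-3/2) evaluated at B_t = -3/4
  diffusion = (-3*x/2) evaluated at B_t = -3*B_t/2
Therefore d(-3*B_t^2/4) = (-3/4) dt + (-3*B_t/2) dB_t.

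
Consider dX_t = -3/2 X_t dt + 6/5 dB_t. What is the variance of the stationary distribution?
lim Var(X_t) = 12/25

The OU SDE dX = -theta X dt + sigma dB admits the integrating factor exp(theta t): d(exp(theta t) X_t) = sigma exp(theta t) dB_t. Integrating from 0 to t gives X_t = x_0 * exp(-theta t) + sigma * int_0^t exp(-theta (t-s)) dB_s for any initial x_0. The Itô integral has variance (by the Itô isometry) sigma^2 * int_0^t exp(-2 theta (t - s)) ds = sigma^2 * (1 - exp(-2 theta t)) / (2 theta), independent of x_0.
With theta = 3/2, sigma = 6/5:
  Var(X_t) = (6/5)^2 * (1 - exp(-2*3/2 t)) / (2 * 3/2) = 12/25 - 12*exp(-3*t)/25.
As t -> infinity, exp(-2*3/2 t) -> 0, so the stationary variance is sigma^2 / (2 theta) = 12/25.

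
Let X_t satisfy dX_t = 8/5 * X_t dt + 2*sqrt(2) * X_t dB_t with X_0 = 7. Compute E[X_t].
E[X_t] = 7*exp(8*t/5)

For GBM dX = mu X dt + sigma X dB with X_0 = x_0, apply Itô to Y = log X: dY = (mu - sigma^2/2) dt + sigma dB, so Y_t = log(x_0) + (mu - sigma^2/2) t + sigma B_t and hence X_t = x_0 * exp((mu - sigma^2/2) t + sigma B_t).
With mu = 8/5, sigma = 2*sqrt(2), x_0 = 7, this gives:
  X_t = 7 * exp((-12/5) * t + (2*sqrt(2)) * B_t).
Since sigma*B_t ~ Normal(0, sigma^2 t), E[exp(sigma*B_t)] = exp(sigma^2 t / 2); so E[X_t] = x_0 * exp((mu - sigma^2/2) t) * exp(sigma^2 t / 2) = x_0 * exp(mu t) = 7*exp(8*t/5).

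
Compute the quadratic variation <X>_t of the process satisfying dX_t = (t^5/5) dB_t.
<X>_t = t^11/275

For an Itô process dX_t = a(t) dt + b(t) dB_t, the quadratic variation is <X>_t = int_0^t b(s)^2 ds (the drift term does not contribute). Here b(s) = s^5/5, so
  b(s)^2 = s^10/25.
Integrating from 0 to t:
  <X>_t = int_0^t (s^10/25) ds = t^11/275.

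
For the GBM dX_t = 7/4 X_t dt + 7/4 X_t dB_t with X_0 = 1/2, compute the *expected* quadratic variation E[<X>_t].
E[<X>_t] = 7*exp(105*t/16)/60 - 7/60

<X>_t = int_0^t ((7/4) * X_s)^2 ds. Taking expectation inside the integral: E[<X>_t] = (7/4)^2 * int_0^t E[X_s^2] ds. For GBM, E[X_s^2] = x_0^2 * exp((2 mu + sigma^2) s). Integrating:
  E[<X>_t] = (7/4)^2 * (1/2)^2 * (exp((2*(7/4) + (7/4)^2) t) - 1) / (2*(7/4) + (7/4)^2)
           = (7/4)^2 * (1/2)^2 * (exp((105/16) t) - 1) / (105/16) = 7*exp(105*t/16)/60 - 7/60.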